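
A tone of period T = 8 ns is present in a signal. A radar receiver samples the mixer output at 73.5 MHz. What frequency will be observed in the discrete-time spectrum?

22 MHz

T = 8 ns → f = 1/T = 125 MHz.
125 MHz mod fs = 51.5 MHz.
51.5 MHz > fs/2 = 36.75 MHz, folds to fs − 51.5 MHz = 22 MHz.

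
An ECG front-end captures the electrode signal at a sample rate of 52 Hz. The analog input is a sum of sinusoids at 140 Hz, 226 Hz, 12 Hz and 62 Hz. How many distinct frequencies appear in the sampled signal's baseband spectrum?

fs/2 = 26 Hz.
140 Hz mod fs = 36 Hz.
36 Hz > fs/2 = 26 Hz, folds to fs − 36 Hz = 16 Hz.
226 Hz mod fs = 18 Hz.
18 Hz ≤ fs/2 = 26 Hz, appears at 18 Hz.
12 Hz ≤ fs/2 = 26 Hz, passes unchanged.
62 Hz mod fs = 10 Hz.
10 Hz ≤ fs/2 = 26 Hz, appears at 10 Hz.
Distinct values: {10 Hz, 12 Hz, 16 Hz, 18 Hz} → 4.

4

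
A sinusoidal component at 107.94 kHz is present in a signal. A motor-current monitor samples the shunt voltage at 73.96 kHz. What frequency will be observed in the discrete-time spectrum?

107.94 kHz mod fs = 33.98 kHz.
33.98 kHz ≤ fs/2 = 36.98 kHz, appears at 33.98 kHz.

33.98 kHz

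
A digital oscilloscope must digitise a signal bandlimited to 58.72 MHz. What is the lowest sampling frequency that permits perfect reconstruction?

Nyquist rate = 2 × 58.72 MHz = 117.44 MHz.

117.44 MHz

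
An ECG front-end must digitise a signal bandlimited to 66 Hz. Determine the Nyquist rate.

Nyquist rate = 2 × 66 Hz = 132 Hz.

132 Hz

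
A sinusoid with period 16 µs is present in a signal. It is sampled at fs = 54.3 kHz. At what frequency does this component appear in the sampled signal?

8.2 kHz

T = 16 µs → f = 1/T = 62.5 kHz.
62.5 kHz mod fs = 8.2 kHz.
8.2 kHz ≤ fs/2 = 27.15 kHz, appears at 8.2 kHz.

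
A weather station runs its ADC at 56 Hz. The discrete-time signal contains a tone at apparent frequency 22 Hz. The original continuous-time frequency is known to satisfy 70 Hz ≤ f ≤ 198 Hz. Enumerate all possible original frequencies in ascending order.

78 Hz, 90 Hz, 134 Hz, 146 Hz, 190 Hz

Frequencies that alias to 22 Hz are k·fs ± 22 Hz for integer k ≥ 0.
k=0: 22 Hz.
k=1: 34 Hz, 78 Hz.
k=2: 90 Hz, 134 Hz.
k=3: 146 Hz, 190 Hz.
k=4: 202 Hz, 246 Hz.
Within [70 Hz, 198 Hz]: 78 Hz, 90 Hz, 134 Hz, 146 Hz, 190 Hz.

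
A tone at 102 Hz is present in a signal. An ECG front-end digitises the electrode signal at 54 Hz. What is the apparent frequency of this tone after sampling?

6 Hz

102 Hz mod fs = 48 Hz.
48 Hz > fs/2 = 27 Hz, folds to fs − 48 Hz = 6 Hz.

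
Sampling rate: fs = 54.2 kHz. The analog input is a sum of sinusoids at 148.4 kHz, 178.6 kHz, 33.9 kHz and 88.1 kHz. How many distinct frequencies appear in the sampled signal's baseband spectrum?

fs/2 = 27.1 kHz.
148.4 kHz mod fs = 40 kHz.
40 kHz > fs/2 = 27.1 kHz, folds to fs − 40 kHz = 14.2 kHz.
178.6 kHz mod fs = 16 kHz.
16 kHz ≤ fs/2 = 27.1 kHz, appears at 16 kHz.
33.9 kHz > fs/2 = 27.1 kHz, folds to fs − 33.9 kHz = 20.3 kHz.
88.1 kHz mod fs = 33.9 kHz.
33.9 kHz > fs/2 = 27.1 kHz, folds to fs − 33.9 kHz = 20.3 kHz.
Distinct values: {14.2 kHz, 16 kHz, 20.3 kHz} → 3.

3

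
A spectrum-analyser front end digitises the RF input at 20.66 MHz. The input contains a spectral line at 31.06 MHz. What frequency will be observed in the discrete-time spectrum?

31.06 MHz mod fs = 10.4 MHz.
10.4 MHz > fs/2 = 10.33 MHz, folds to fs − 10.4 MHz = 10.26 MHz.

10.26 MHz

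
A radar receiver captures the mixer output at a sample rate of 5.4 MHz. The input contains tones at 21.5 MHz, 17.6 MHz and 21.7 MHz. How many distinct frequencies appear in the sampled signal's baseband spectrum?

fs/2 = 2.7 MHz.
21.5 MHz mod fs = 5.3 MHz.
5.3 MHz > fs/2 = 2.7 MHz, folds to fs − 5.3 MHz = 0.1 MHz.
17.6 MHz mod fs = 1.4 MHz.
1.4 MHz ≤ fs/2 = 2.7 MHz, appears at 1.4 MHz.
21.7 MHz mod fs = 0.1 MHz.
0.1 MHz ≤ fs/2 = 2.7 MHz, appears at 0.1 MHz.
Distinct values: {0.1 MHz, 1.4 MHz} → 2.

2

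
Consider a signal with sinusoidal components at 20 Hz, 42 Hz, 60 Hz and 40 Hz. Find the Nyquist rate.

120 Hz

Highest-frequency component: 60 Hz.
Nyquist rate = 2 × 60 Hz = 120 Hz.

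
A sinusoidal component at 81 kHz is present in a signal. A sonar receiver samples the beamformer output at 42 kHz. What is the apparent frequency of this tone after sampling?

3 kHz

81 kHz mod fs = 39 kHz.
39 kHz > fs/2 = 21 kHz, folds to fs − 39 kHz = 3 kHz.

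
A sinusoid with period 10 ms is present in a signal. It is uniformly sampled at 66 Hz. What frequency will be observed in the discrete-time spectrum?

T = 10 ms → f = 1/T = 100 Hz.
100 Hz mod fs = 34 Hz.
34 Hz > fs/2 = 33 Hz, folds to fs − 34 Hz = 32 Hz.

32 Hz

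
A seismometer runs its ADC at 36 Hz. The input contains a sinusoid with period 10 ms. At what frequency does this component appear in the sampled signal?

T = 10 ms → f = 1/T = 100 Hz.
100 Hz mod fs = 28 Hz.
28 Hz > fs/2 = 18 Hz, folds to fs − 28 Hz = 8 Hz.

8 Hz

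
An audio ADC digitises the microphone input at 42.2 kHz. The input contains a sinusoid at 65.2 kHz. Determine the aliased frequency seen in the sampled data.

19.2 kHz

65.2 kHz mod fs = 23 kHz.
23 kHz > fs/2 = 21.1 kHz, folds to fs − 23 kHz = 19.2 kHz.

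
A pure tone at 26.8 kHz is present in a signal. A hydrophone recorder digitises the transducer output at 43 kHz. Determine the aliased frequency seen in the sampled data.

26.8 kHz > fs/2 = 21.5 kHz, folds to fs − 26.8 kHz = 16.2 kHz.

16.2 kHz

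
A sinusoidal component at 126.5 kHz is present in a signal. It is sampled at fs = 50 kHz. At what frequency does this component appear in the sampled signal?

126.5 kHz mod fs = 26.5 kHz.
26.5 kHz > fs/2 = 25 kHz, folds to fs − 26.5 kHz = 23.5 kHz.

23.5 kHz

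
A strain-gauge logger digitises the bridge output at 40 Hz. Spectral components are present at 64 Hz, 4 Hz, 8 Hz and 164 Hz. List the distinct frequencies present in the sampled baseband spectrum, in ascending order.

4 Hz, 8 Hz, 16 Hz

fs/2 = 20 Hz.
64 Hz mod fs = 24 Hz.
24 Hz > fs/2 = 20 Hz, folds to fs − 24 Hz = 16 Hz.
4 Hz ≤ fs/2 = 20 Hz, passes unchanged.
8 Hz ≤ fs/2 = 20 Hz, passes unchanged.
164 Hz mod fs = 4 Hz.
4 Hz ≤ fs/2 = 20 Hz, appears at 4 Hz.
Distinct values: {4 Hz, 8 Hz, 16 Hz}.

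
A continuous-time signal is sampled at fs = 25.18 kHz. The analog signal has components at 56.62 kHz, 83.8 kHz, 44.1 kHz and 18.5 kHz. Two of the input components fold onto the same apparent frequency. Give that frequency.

6.26 kHz

fs/2 = 12.59 kHz.
56.62 kHz mod fs = 6.26 kHz.
6.26 kHz ≤ fs/2 = 12.59 kHz, appears at 6.26 kHz.
83.8 kHz mod fs = 8.26 kHz.
8.26 kHz ≤ fs/2 = 12.59 kHz, appears at 8.26 kHz.
44.1 kHz mod fs = 18.92 kHz.
18.92 kHz > fs/2 = 12.59 kHz, folds to fs − 18.92 kHz = 6.26 kHz.
18.5 kHz > fs/2 = 12.59 kHz, folds to fs − 18.5 kHz = 6.68 kHz.
44.1 kHz and 56.62 kHz both map to 6.26 kHz.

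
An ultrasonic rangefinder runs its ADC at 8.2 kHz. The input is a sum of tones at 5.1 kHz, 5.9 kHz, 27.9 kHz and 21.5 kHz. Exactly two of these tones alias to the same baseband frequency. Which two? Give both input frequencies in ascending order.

fs/2 = 4.1 kHz.
5.1 kHz > fs/2 = 4.1 kHz, folds to fs − 5.1 kHz = 3.1 kHz.
5.9 kHz > fs/2 = 4.1 kHz, folds to fs − 5.9 kHz = 2.3 kHz.
27.9 kHz mod fs = 3.3 kHz.
3.3 kHz ≤ fs/2 = 4.1 kHz, appears at 3.3 kHz.
21.5 kHz mod fs = 5.1 kHz.
5.1 kHz > fs/2 = 4.1 kHz, folds to fs − 5.1 kHz = 3.1 kHz.
5.1 kHz and 21.5 kHz both map to 3.1 kHz.

5.1 kHz, 21.5 kHz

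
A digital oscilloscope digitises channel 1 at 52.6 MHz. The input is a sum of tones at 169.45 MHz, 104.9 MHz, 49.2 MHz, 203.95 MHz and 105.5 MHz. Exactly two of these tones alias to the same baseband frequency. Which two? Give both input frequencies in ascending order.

104.9 MHz, 105.5 MHz

fs/2 = 26.3 MHz.
169.45 MHz mod fs = 11.65 MHz.
11.65 MHz ≤ fs/2 = 26.3 MHz, appears at 11.65 MHz.
104.9 MHz mod fs = 52.3 MHz.
52.3 MHz > fs/2 = 26.3 MHz, folds to fs − 52.3 MHz = 0.3 MHz.
49.2 MHz > fs/2 = 26.3 MHz, folds to fs − 49.2 MHz = 3.4 MHz.
203.95 MHz mod fs = 46.15 MHz.
46.15 MHz > fs/2 = 26.3 MHz, folds to fs − 46.15 MHz = 6.45 MHz.
105.5 MHz mod fs = 0.3 MHz.
0.3 MHz ≤ fs/2 = 26.3 MHz, appears at 0.3 MHz.
104.9 MHz and 105.5 MHz both map to 0.3 MHz.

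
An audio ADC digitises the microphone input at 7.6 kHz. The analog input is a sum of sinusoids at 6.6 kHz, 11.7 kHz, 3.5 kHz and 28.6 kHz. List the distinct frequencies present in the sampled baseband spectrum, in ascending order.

fs/2 = 3.8 kHz.
6.6 kHz > fs/2 = 3.8 kHz, folds to fs − 6.6 kHz = 1 kHz.
11.7 kHz mod fs = 4.1 kHz.
4.1 kHz > fs/2 = 3.8 kHz, folds to fs − 4.1 kHz = 3.5 kHz.
3.5 kHz ≤ fs/2 = 3.8 kHz, passes unchanged.
28.6 kHz mod fs = 5.8 kHz.
5.8 kHz > fs/2 = 3.8 kHz, folds to fs − 5.8 kHz = 1.8 kHz.
Distinct values: {1 kHz, 1.8 kHz, 3.5 kHz}.

1 kHz, 1.8 kHz, 3.5 kHz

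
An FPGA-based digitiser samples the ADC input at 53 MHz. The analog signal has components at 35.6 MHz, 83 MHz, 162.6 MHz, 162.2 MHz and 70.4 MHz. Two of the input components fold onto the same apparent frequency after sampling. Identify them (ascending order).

fs/2 = 26.5 MHz.
35.6 MHz > fs/2 = 26.5 MHz, folds to fs − 35.6 MHz = 17.4 MHz.
83 MHz mod fs = 30 MHz.
30 MHz > fs/2 = 26.5 MHz, folds to fs − 30 MHz = 23 MHz.
162.6 MHz mod fs = 3.6 MHz.
3.6 MHz ≤ fs/2 = 26.5 MHz, appears at 3.6 MHz.
162.2 MHz mod fs = 3.2 MHz.
3.2 MHz ≤ fs/2 = 26.5 MHz, appears at 3.2 MHz.
70.4 MHz mod fs = 17.4 MHz.
17.4 MHz ≤ fs/2 = 26.5 MHz, appears at 17.4 MHz.
35.6 MHz and 70.4 MHz both map to 17.4 MHz.

35.6 MHz, 70.4 MHz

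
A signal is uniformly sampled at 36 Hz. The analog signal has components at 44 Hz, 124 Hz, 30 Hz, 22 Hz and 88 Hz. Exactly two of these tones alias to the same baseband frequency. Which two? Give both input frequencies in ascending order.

88 Hz, 124 Hz

fs/2 = 18 Hz.
44 Hz mod fs = 8 Hz.
8 Hz ≤ fs/2 = 18 Hz, appears at 8 Hz.
124 Hz mod fs = 16 Hz.
16 Hz ≤ fs/2 = 18 Hz, appears at 16 Hz.
30 Hz > fs/2 = 18 Hz, folds to fs − 30 Hz = 6 Hz.
22 Hz > fs/2 = 18 Hz, folds to fs − 22 Hz = 14 Hz.
88 Hz mod fs = 16 Hz.
16 Hz ≤ fs/2 = 18 Hz, appears at 16 Hz.
88 Hz and 124 Hz both map to 16 Hz.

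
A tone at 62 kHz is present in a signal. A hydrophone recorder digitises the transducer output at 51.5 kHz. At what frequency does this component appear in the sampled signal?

10.5 kHz

62 kHz mod fs = 10.5 kHz.
10.5 kHz ≤ fs/2 = 25.75 kHz, appears at 10.5 kHz.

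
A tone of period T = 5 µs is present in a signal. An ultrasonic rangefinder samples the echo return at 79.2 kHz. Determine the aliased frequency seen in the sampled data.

T = 5 µs → f = 1/T = 200 kHz.
200 kHz mod fs = 41.6 kHz.
41.6 kHz > fs/2 = 39.6 kHz, folds to fs − 41.6 kHz = 37.6 kHz.

37.6 kHz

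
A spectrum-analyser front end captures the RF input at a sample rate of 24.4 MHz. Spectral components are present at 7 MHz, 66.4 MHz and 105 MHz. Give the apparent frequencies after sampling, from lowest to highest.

6.8 MHz, 7 MHz, 7.4 MHz

fs/2 = 12.2 MHz.
7 MHz ≤ fs/2 = 12.2 MHz, passes unchanged.
66.4 MHz mod fs = 17.6 MHz.
17.6 MHz > fs/2 = 12.2 MHz, folds to fs − 17.6 MHz = 6.8 MHz.
105 MHz mod fs = 7.4 MHz.
7.4 MHz ≤ fs/2 = 12.2 MHz, appears at 7.4 MHz.
Distinct values: {6.8 MHz, 7 MHz, 7.4 MHz}.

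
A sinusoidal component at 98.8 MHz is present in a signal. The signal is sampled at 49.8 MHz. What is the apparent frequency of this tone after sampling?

98.8 MHz mod fs = 49 MHz.
49 MHz > fs/2 = 24.9 MHz, folds to fs − 49 MHz = 0.8 MHz.

0.8 MHz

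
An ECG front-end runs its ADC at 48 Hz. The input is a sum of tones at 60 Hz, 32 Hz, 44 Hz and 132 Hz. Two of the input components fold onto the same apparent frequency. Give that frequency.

fs/2 = 24 Hz.
60 Hz mod fs = 12 Hz.
12 Hz ≤ fs/2 = 24 Hz, appears at 12 Hz.
32 Hz > fs/2 = 24 Hz, folds to fs − 32 Hz = 16 Hz.
44 Hz > fs/2 = 24 Hz, folds to fs − 44 Hz = 4 Hz.
132 Hz mod fs = 36 Hz.
36 Hz > fs/2 = 24 Hz, folds to fs − 36 Hz = 12 Hz.
60 Hz and 132 Hz both map to 12 Hz.

12 Hz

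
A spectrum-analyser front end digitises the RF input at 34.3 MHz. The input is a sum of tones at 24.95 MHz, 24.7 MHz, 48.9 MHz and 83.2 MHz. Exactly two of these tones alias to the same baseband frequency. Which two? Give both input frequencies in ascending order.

fs/2 = 17.15 MHz.
24.95 MHz > fs/2 = 17.15 MHz, folds to fs − 24.95 MHz = 9.35 MHz.
24.7 MHz > fs/2 = 17.15 MHz, folds to fs − 24.7 MHz = 9.6 MHz.
48.9 MHz mod fs = 14.6 MHz.
14.6 MHz ≤ fs/2 = 17.15 MHz, appears at 14.6 MHz.
83.2 MHz mod fs = 14.6 MHz.
14.6 MHz ≤ fs/2 = 17.15 MHz, appears at 14.6 MHz.
48.9 MHz and 83.2 MHz both map to 14.6 MHz.

48.9 MHz, 83.2 MHz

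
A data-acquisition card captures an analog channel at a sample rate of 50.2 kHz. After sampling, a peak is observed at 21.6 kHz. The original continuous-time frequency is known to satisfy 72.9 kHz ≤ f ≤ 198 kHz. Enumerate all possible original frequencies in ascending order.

Frequencies that alias to 21.6 kHz are k·fs ± 21.6 kHz for integer k ≥ 0.
k=0: 21.6 kHz.
k=1: 28.6 kHz, 71.8 kHz.
k=2: 78.8 kHz, 122 kHz.
k=3: 129 kHz, 172.2 kHz.
k=4: 179.2 kHz, 222.4 kHz.
k=5: 229.4 kHz, 272.6 kHz.
Within [72.9 kHz, 198 kHz]: 78.8 kHz, 122 kHz, 129 kHz, 172.2 kHz, 179.2 kHz.

78.8 kHz, 122 kHz, 129 kHz, 172.2 kHz, 179.2 kHz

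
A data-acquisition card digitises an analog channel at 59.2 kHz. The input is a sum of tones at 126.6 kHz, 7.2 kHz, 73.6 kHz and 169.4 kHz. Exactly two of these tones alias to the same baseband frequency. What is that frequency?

8.2 kHz

fs/2 = 29.6 kHz.
126.6 kHz mod fs = 8.2 kHz.
8.2 kHz ≤ fs/2 = 29.6 kHz, appears at 8.2 kHz.
7.2 kHz ≤ fs/2 = 29.6 kHz, passes unchanged.
73.6 kHz mod fs = 14.4 kHz.
14.4 kHz ≤ fs/2 = 29.6 kHz, appears at 14.4 kHz.
169.4 kHz mod fs = 51 kHz.
51 kHz > fs/2 = 29.6 kHz, folds to fs − 51 kHz = 8.2 kHz.
126.6 kHz and 169.4 kHz both map to 8.2 kHz.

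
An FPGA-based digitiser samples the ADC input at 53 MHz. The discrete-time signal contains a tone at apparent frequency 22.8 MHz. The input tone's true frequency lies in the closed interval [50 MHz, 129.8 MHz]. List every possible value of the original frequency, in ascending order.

Frequencies that alias to 22.8 MHz are k·fs ± 22.8 MHz for integer k ≥ 0.
k=0: 22.8 MHz.
k=1: 30.2 MHz, 75.8 MHz.
k=2: 83.2 MHz, 128.8 MHz.
k=3: 136.2 MHz, 181.8 MHz.
Within [50 MHz, 129.8 MHz]: 75.8 MHz, 83.2 MHz, 128.8 MHz.

75.8 MHz, 83.2 MHz, 128.8 MHz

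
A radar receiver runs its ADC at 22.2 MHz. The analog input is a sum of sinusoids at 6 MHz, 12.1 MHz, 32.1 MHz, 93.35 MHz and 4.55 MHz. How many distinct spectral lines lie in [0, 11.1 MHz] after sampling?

fs/2 = 11.1 MHz.
6 MHz ≤ fs/2 = 11.1 MHz, passes unchanged.
12.1 MHz > fs/2 = 11.1 MHz, folds to fs − 12.1 MHz = 10.1 MHz.
32.1 MHz mod fs = 9.9 MHz.
9.9 MHz ≤ fs/2 = 11.1 MHz, appears at 9.9 MHz.
93.35 MHz mod fs = 4.55 MHz.
4.55 MHz ≤ fs/2 = 11.1 MHz, appears at 4.55 MHz.
4.55 MHz ≤ fs/2 = 11.1 MHz, passes unchanged.
Distinct values: {4.55 MHz, 6 MHz, 9.9 MHz, 10.1 MHz} → 4.

4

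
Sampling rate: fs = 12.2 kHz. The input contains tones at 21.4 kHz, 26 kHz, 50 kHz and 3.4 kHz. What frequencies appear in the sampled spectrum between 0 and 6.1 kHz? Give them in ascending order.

fs/2 = 6.1 kHz.
21.4 kHz mod fs = 9.2 kHz.
9.2 kHz > fs/2 = 6.1 kHz, folds to fs − 9.2 kHz = 3 kHz.
26 kHz mod fs = 1.6 kHz.
1.6 kHz ≤ fs/2 = 6.1 kHz, appears at 1.6 kHz.
50 kHz mod fs = 1.2 kHz.
1.2 kHz ≤ fs/2 = 6.1 kHz, appears at 1.2 kHz.
3.4 kHz ≤ fs/2 = 6.1 kHz, passes unchanged.
Distinct values: {1.2 kHz, 1.6 kHz, 3 kHz, 3.4 kHz}.

1.2 kHz, 1.6 kHz, 3 kHz, 3.4 kHz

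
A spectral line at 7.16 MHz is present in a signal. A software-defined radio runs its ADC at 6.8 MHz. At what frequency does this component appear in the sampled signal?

7.16 MHz mod fs = 0.36 MHz.
0.36 MHz ≤ fs/2 = 3.4 MHz, appears at 0.36 MHz.

0.36 MHz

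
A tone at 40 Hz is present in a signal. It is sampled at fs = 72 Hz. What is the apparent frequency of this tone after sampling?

40 Hz > fs/2 = 36 Hz, folds to fs − 40 Hz = 32 Hz.

32 Hz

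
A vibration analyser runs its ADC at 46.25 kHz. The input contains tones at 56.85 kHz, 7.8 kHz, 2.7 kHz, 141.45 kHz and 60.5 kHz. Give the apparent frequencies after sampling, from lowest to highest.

fs/2 = 23.125 kHz.
56.85 kHz mod fs = 10.6 kHz.
10.6 kHz ≤ fs/2 = 23.125 kHz, appears at 10.6 kHz.
7.8 kHz ≤ fs/2 = 23.125 kHz, passes unchanged.
2.7 kHz ≤ fs/2 = 23.125 kHz, passes unchanged.
141.45 kHz mod fs = 2.7 kHz.
2.7 kHz ≤ fs/2 = 23.125 kHz, appears at 2.7 kHz.
60.5 kHz mod fs = 14.25 kHz.
14.25 kHz ≤ fs/2 = 23.125 kHz, appears at 14.25 kHz.
Distinct values: {2.7 kHz, 7.8 kHz, 10.6 kHz, 14.25 kHz}.

2.7 kHz, 7.8 kHz, 10.6 kHz, 14.25 kHz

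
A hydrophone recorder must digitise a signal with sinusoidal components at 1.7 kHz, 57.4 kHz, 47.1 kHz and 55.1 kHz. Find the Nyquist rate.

114.8 kHz

Highest-frequency component: 57.4 kHz.
Nyquist rate = 2 × 57.4 kHz = 114.8 kHz.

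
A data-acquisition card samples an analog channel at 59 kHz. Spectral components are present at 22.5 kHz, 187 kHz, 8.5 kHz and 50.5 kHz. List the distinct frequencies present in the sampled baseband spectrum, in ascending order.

8.5 kHz, 10 kHz, 22.5 kHz

fs/2 = 29.5 kHz.
22.5 kHz ≤ fs/2 = 29.5 kHz, passes unchanged.
187 kHz mod fs = 10 kHz.
10 kHz ≤ fs/2 = 29.5 kHz, appears at 10 kHz.
8.5 kHz ≤ fs/2 = 29.5 kHz, passes unchanged.
50.5 kHz > fs/2 = 29.5 kHz, folds to fs − 50.5 kHz = 8.5 kHz.
Distinct values: {8.5 kHz, 10 kHz, 22.5 kHz}.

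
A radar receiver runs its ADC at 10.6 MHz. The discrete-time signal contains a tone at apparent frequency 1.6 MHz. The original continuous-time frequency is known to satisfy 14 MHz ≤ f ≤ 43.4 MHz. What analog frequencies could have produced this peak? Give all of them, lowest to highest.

19.6 MHz, 22.8 MHz, 30.2 MHz, 33.4 MHz, 40.8 MHz

Frequencies that alias to 1.6 MHz are k·fs ± 1.6 MHz for integer k ≥ 0.
k=0: 1.6 MHz.
k=1: 9 MHz, 12.2 MHz.
k=2: 19.6 MHz, 22.8 MHz.
k=3: 30.2 MHz, 33.4 MHz.
k=4: 40.8 MHz, 44 MHz.
k=5: 51.4 MHz, 54.6 MHz.
Within [14 MHz, 43.4 MHz]: 19.6 MHz, 22.8 MHz, 30.2 MHz, 33.4 MHz, 40.8 MHz.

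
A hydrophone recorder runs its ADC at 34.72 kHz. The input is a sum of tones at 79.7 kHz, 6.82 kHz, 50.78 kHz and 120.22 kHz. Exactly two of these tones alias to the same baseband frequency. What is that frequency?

16.06 kHz

fs/2 = 17.36 kHz.
79.7 kHz mod fs = 10.26 kHz.
10.26 kHz ≤ fs/2 = 17.36 kHz, appears at 10.26 kHz.
6.82 kHz ≤ fs/2 = 17.36 kHz, passes unchanged.
50.78 kHz mod fs = 16.06 kHz.
16.06 kHz ≤ fs/2 = 17.36 kHz, appears at 16.06 kHz.
120.22 kHz mod fs = 16.06 kHz.
16.06 kHz ≤ fs/2 = 17.36 kHz, appears at 16.06 kHz.
50.78 kHz and 120.22 kHz both map to 16.06 kHz.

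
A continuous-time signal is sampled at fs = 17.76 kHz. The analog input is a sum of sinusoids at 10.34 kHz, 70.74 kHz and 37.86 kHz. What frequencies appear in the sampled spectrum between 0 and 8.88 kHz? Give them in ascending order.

fs/2 = 8.88 kHz.
10.34 kHz > fs/2 = 8.88 kHz, folds to fs − 10.34 kHz = 7.42 kHz.
70.74 kHz mod fs = 17.46 kHz.
17.46 kHz > fs/2 = 8.88 kHz, folds to fs − 17.46 kHz = 0.3 kHz.
37.86 kHz mod fs = 2.34 kHz.
2.34 kHz ≤ fs/2 = 8.88 kHz, appears at 2.34 kHz.
Distinct values: {0.3 kHz, 2.34 kHz, 7.42 kHz}.

0.3 kHz, 2.34 kHz, 7.42 kHz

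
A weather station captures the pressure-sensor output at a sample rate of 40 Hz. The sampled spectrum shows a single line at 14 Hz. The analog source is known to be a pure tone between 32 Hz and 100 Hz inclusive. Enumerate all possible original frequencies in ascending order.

54 Hz, 66 Hz, 94 Hz

Frequencies that alias to 14 Hz are k·fs ± 14 Hz for integer k ≥ 0.
k=0: 14 Hz.
k=1: 26 Hz, 54 Hz.
k=2: 66 Hz, 94 Hz.
k=3: 106 Hz, 134 Hz.
Within [32 Hz, 100 Hz]: 54 Hz, 66 Hz, 94 Hz.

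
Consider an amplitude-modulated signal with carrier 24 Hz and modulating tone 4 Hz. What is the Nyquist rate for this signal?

56 Hz

AM sidebands sit at fc ± fm = 20 Hz and 28 Hz.
Highest-frequency component: 28 Hz.
Nyquist rate = 2 × 28 Hz = 56 Hz.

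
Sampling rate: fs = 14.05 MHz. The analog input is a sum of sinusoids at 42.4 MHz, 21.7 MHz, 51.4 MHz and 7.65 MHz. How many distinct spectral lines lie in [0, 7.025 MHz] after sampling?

fs/2 = 7.025 MHz.
42.4 MHz mod fs = 0.25 MHz.
0.25 MHz ≤ fs/2 = 7.025 MHz, appears at 0.25 MHz.
21.7 MHz mod fs = 7.65 MHz.
7.65 MHz > fs/2 = 7.025 MHz, folds to fs − 7.65 MHz = 6.4 MHz.
51.4 MHz mod fs = 9.25 MHz.
9.25 MHz > fs/2 = 7.025 MHz, folds to fs − 9.25 MHz = 4.8 MHz.
7.65 MHz > fs/2 = 7.025 MHz, folds to fs − 7.65 MHz = 6.4 MHz.
Distinct values: {0.25 MHz, 4.8 MHz, 6.4 MHz} → 3.

3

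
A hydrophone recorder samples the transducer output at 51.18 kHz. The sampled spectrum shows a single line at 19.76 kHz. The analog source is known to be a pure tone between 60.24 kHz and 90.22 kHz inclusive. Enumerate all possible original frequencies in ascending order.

70.94 kHz, 82.6 kHz

Frequencies that alias to 19.76 kHz are k·fs ± 19.76 kHz for integer k ≥ 0.
k=0: 19.76 kHz.
k=1: 31.42 kHz, 70.94 kHz.
k=2: 82.6 kHz, 122.12 kHz.
k=3: 133.78 kHz, 173.3 kHz.
Within [60.24 kHz, 90.22 kHz]: 70.94 kHz, 82.6 kHz.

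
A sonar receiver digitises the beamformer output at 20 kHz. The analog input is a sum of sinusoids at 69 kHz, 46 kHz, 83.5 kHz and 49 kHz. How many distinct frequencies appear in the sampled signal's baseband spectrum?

fs/2 = 10 kHz.
69 kHz mod fs = 9 kHz.
9 kHz ≤ fs/2 = 10 kHz, appears at 9 kHz.
46 kHz mod fs = 6 kHz.
6 kHz ≤ fs/2 = 10 kHz, appears at 6 kHz.
83.5 kHz mod fs = 3.5 kHz.
3.5 kHz ≤ fs/2 = 10 kHz, appears at 3.5 kHz.
49 kHz mod fs = 9 kHz.
9 kHz ≤ fs/2 = 10 kHz, appears at 9 kHz.
Distinct values: {3.5 kHz, 6 kHz, 9 kHz} → 3.

3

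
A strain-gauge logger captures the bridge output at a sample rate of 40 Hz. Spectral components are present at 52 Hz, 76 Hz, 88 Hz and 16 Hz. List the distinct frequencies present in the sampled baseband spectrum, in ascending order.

fs/2 = 20 Hz.
52 Hz mod fs = 12 Hz.
12 Hz ≤ fs/2 = 20 Hz, appears at 12 Hz.
76 Hz mod fs = 36 Hz.
36 Hz > fs/2 = 20 Hz, folds to fs − 36 Hz = 4 Hz.
88 Hz mod fs = 8 Hz.
8 Hz ≤ fs/2 = 20 Hz, appears at 8 Hz.
16 Hz ≤ fs/2 = 20 Hz, passes unchanged.
Distinct values: {4 Hz, 8 Hz, 12 Hz, 16 Hz}.

4 Hz, 8 Hz, 12 Hz, 16 Hz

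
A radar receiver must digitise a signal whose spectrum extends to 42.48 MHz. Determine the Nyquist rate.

84.96 MHz

Nyquist rate = 2 × 42.48 MHz = 84.96 MHz.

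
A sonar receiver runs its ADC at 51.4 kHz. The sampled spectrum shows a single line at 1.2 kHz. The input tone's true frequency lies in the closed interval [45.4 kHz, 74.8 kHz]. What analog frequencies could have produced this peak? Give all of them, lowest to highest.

Frequencies that alias to 1.2 kHz are k·fs ± 1.2 kHz for integer k ≥ 0.
k=0: 1.2 kHz.
k=1: 50.2 kHz, 52.6 kHz.
k=2: 101.6 kHz, 104 kHz.
Within [45.4 kHz, 74.8 kHz]: 50.2 kHz, 52.6 kHz.

50.2 kHz, 52.6 kHz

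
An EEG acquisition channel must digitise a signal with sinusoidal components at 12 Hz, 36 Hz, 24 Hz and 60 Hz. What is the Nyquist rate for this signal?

Highest-frequency component: 60 Hz.
Nyquist rate = 2 × 60 Hz = 120 Hz.

120 Hz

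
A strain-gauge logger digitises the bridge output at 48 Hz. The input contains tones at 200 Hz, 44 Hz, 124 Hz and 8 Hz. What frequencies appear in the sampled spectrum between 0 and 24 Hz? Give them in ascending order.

4 Hz, 8 Hz, 20 Hz

fs/2 = 24 Hz.
200 Hz mod fs = 8 Hz.
8 Hz ≤ fs/2 = 24 Hz, appears at 8 Hz.
44 Hz > fs/2 = 24 Hz, folds to fs − 44 Hz = 4 Hz.
124 Hz mod fs = 28 Hz.
28 Hz > fs/2 = 24 Hz, folds to fs − 28 Hz = 20 Hz.
8 Hz ≤ fs/2 = 24 Hz, passes unchanged.
Distinct values: {4 Hz, 8 Hz, 20 Hz}.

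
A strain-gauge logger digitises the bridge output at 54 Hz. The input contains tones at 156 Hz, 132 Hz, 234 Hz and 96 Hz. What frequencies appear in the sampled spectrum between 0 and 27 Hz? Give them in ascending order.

6 Hz, 12 Hz, 18 Hz, 24 Hz

fs/2 = 27 Hz.
156 Hz mod fs = 48 Hz.
48 Hz > fs/2 = 27 Hz, folds to fs − 48 Hz = 6 Hz.
132 Hz mod fs = 24 Hz.
24 Hz ≤ fs/2 = 27 Hz, appears at 24 Hz.
234 Hz mod fs = 18 Hz.
18 Hz ≤ fs/2 = 27 Hz, appears at 18 Hz.
96 Hz mod fs = 42 Hz.
42 Hz > fs/2 = 27 Hz, folds to fs − 42 Hz = 12 Hz.
Distinct values: {6 Hz, 12 Hz, 18 Hz, 24 Hz}.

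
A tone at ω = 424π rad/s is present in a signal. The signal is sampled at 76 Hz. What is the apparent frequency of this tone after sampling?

ω = 424π rad/s → f = ω/(2π) = 212 Hz.
212 Hz mod fs = 60 Hz.
60 Hz > fs/2 = 38 Hz, folds to fs − 60 Hz = 16 Hz.

16 Hz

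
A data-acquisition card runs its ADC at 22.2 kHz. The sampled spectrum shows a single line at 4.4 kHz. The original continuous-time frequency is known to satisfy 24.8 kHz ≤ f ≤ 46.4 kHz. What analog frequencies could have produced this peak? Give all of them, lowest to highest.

Frequencies that alias to 4.4 kHz are k·fs ± 4.4 kHz for integer k ≥ 0.
k=0: 4.4 kHz.
k=1: 17.8 kHz, 26.6 kHz.
k=2: 40 kHz, 48.8 kHz.
k=3: 62.2 kHz, 71 kHz.
Within [24.8 kHz, 46.4 kHz]: 26.6 kHz, 40 kHz.

26.6 kHz, 40 kHz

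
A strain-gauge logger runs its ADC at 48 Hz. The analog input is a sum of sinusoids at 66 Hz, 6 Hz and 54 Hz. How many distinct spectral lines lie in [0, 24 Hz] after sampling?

2

fs/2 = 24 Hz.
66 Hz mod fs = 18 Hz.
18 Hz ≤ fs/2 = 24 Hz, appears at 18 Hz.
6 Hz ≤ fs/2 = 24 Hz, passes unchanged.
54 Hz mod fs = 6 Hz.
6 Hz ≤ fs/2 = 24 Hz, appears at 6 Hz.
Distinct values: {6 Hz, 18 Hz} → 2.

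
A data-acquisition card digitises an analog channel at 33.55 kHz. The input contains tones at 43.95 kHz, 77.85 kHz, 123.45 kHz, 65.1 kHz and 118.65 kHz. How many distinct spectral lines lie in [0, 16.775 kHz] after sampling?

fs/2 = 16.775 kHz.
43.95 kHz mod fs = 10.4 kHz.
10.4 kHz ≤ fs/2 = 16.775 kHz, appears at 10.4 kHz.
77.85 kHz mod fs = 10.75 kHz.
10.75 kHz ≤ fs/2 = 16.775 kHz, appears at 10.75 kHz.
123.45 kHz mod fs = 22.8 kHz.
22.8 kHz > fs/2 = 16.775 kHz, folds to fs − 22.8 kHz = 10.75 kHz.
65.1 kHz mod fs = 31.55 kHz.
31.55 kHz > fs/2 = 16.775 kHz, folds to fs − 31.55 kHz = 2 kHz.
118.65 kHz mod fs = 18 kHz.
18 kHz > fs/2 = 16.775 kHz, folds to fs − 18 kHz = 15.55 kHz.
Distinct values: {2 kHz, 10.4 kHz, 10.75 kHz, 15.55 kHz} → 4.

4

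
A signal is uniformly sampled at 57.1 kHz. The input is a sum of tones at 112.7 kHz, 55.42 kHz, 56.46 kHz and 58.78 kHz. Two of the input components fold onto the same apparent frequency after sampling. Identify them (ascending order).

fs/2 = 28.55 kHz.
112.7 kHz mod fs = 55.6 kHz.
55.6 kHz > fs/2 = 28.55 kHz, folds to fs − 55.6 kHz = 1.5 kHz.
55.42 kHz > fs/2 = 28.55 kHz, folds to fs − 55.42 kHz = 1.68 kHz.
56.46 kHz > fs/2 = 28.55 kHz, folds to fs − 56.46 kHz = 0.64 kHz.
58.78 kHz mod fs = 1.68 kHz.
1.68 kHz ≤ fs/2 = 28.55 kHz, appears at 1.68 kHz.
55.42 kHz and 58.78 kHz both map to 1.68 kHz.

55.42 kHz, 58.78 kHz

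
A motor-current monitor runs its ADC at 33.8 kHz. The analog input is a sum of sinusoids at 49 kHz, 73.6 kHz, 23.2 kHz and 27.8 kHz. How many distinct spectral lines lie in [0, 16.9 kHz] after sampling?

3

fs/2 = 16.9 kHz.
49 kHz mod fs = 15.2 kHz.
15.2 kHz ≤ fs/2 = 16.9 kHz, appears at 15.2 kHz.
73.6 kHz mod fs = 6 kHz.
6 kHz ≤ fs/2 = 16.9 kHz, appears at 6 kHz.
23.2 kHz > fs/2 = 16.9 kHz, folds to fs − 23.2 kHz = 10.6 kHz.
27.8 kHz > fs/2 = 16.9 kHz, folds to fs − 27.8 kHz = 6 kHz.
Distinct values: {6 kHz, 10.6 kHz, 15.2 kHz} → 3.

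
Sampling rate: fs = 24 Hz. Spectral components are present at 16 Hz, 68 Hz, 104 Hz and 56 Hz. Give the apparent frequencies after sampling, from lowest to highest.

4 Hz, 8 Hz

fs/2 = 12 Hz.
16 Hz > fs/2 = 12 Hz, folds to fs − 16 Hz = 8 Hz.
68 Hz mod fs = 20 Hz.
20 Hz > fs/2 = 12 Hz, folds to fs − 20 Hz = 4 Hz.
104 Hz mod fs = 8 Hz.
8 Hz ≤ fs/2 = 12 Hz, appears at 8 Hz.
56 Hz mod fs = 8 Hz.
8 Hz ≤ fs/2 = 12 Hz, appears at 8 Hz.
Distinct values: {4 Hz, 8 Hz}.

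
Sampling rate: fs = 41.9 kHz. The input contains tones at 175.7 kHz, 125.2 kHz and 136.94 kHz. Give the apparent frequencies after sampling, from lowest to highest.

0.5 kHz, 8.1 kHz, 11.24 kHz

fs/2 = 20.95 kHz.
175.7 kHz mod fs = 8.1 kHz.
8.1 kHz ≤ fs/2 = 20.95 kHz, appears at 8.1 kHz.
125.2 kHz mod fs = 41.4 kHz.
41.4 kHz > fs/2 = 20.95 kHz, folds to fs − 41.4 kHz = 0.5 kHz.
136.94 kHz mod fs = 11.24 kHz.
11.24 kHz ≤ fs/2 = 20.95 kHz, appears at 11.24 kHz.
Distinct values: {0.5 kHz, 8.1 kHz, 11.24 kHz}.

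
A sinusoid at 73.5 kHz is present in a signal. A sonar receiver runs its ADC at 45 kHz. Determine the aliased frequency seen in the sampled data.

73.5 kHz mod fs = 28.5 kHz.
28.5 kHz > fs/2 = 22.5 kHz, folds to fs − 28.5 kHz = 16.5 kHz.

16.5 kHz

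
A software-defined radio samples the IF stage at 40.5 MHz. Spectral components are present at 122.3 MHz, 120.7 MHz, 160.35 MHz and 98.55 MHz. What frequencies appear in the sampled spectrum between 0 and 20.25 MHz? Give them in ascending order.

0.8 MHz, 1.65 MHz, 17.55 MHz

fs/2 = 20.25 MHz.
122.3 MHz mod fs = 0.8 MHz.
0.8 MHz ≤ fs/2 = 20.25 MHz, appears at 0.8 MHz.
120.7 MHz mod fs = 39.7 MHz.
39.7 MHz > fs/2 = 20.25 MHz, folds to fs − 39.7 MHz = 0.8 MHz.
160.35 MHz mod fs = 38.85 MHz.
38.85 MHz > fs/2 = 20.25 MHz, folds to fs − 38.85 MHz = 1.65 MHz.
98.55 MHz mod fs = 17.55 MHz.
17.55 MHz ≤ fs/2 = 20.25 MHz, appears at 17.55 MHz.
Distinct values: {0.8 MHz, 1.65 MHz, 17.55 MHz}.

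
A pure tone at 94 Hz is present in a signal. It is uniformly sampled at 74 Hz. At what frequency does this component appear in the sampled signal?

20 Hz

94 Hz mod fs = 20 Hz.
20 Hz ≤ fs/2 = 37 Hz, appears at 20 Hz.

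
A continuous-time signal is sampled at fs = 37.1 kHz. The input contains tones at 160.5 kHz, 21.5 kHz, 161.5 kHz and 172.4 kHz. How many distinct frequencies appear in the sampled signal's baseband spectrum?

3

fs/2 = 18.55 kHz.
160.5 kHz mod fs = 12.1 kHz.
12.1 kHz ≤ fs/2 = 18.55 kHz, appears at 12.1 kHz.
21.5 kHz > fs/2 = 18.55 kHz, folds to fs − 21.5 kHz = 15.6 kHz.
161.5 kHz mod fs = 13.1 kHz.
13.1 kHz ≤ fs/2 = 18.55 kHz, appears at 13.1 kHz.
172.4 kHz mod fs = 24 kHz.
24 kHz > fs/2 = 18.55 kHz, folds to fs − 24 kHz = 13.1 kHz.
Distinct values: {12.1 kHz, 13.1 kHz, 15.6 kHz} → 3.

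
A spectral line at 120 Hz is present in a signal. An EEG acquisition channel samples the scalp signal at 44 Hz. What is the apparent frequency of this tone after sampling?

12 Hz

120 Hz mod fs = 32 Hz.
32 Hz > fs/2 = 22 Hz, folds to fs − 32 Hz = 12 Hz.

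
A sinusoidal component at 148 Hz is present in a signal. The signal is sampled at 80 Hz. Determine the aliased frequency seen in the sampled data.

12 Hz

148 Hz mod fs = 68 Hz.
68 Hz > fs/2 = 40 Hz, folds to fs − 68 Hz = 12 Hz.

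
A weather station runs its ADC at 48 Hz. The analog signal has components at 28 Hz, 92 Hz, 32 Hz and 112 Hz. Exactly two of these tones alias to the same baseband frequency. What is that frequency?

fs/2 = 24 Hz.
28 Hz > fs/2 = 24 Hz, folds to fs − 28 Hz = 20 Hz.
92 Hz mod fs = 44 Hz.
44 Hz > fs/2 = 24 Hz, folds to fs − 44 Hz = 4 Hz.
32 Hz > fs/2 = 24 Hz, folds to fs − 32 Hz = 16 Hz.
112 Hz mod fs = 16 Hz.
16 Hz ≤ fs/2 = 24 Hz, appears at 16 Hz.
32 Hz and 112 Hz both map to 16 Hz.

16 Hz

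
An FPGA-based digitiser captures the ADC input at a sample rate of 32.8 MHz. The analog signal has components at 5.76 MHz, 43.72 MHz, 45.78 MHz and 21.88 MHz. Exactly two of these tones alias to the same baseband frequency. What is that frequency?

fs/2 = 16.4 MHz.
5.76 MHz ≤ fs/2 = 16.4 MHz, passes unchanged.
43.72 MHz mod fs = 10.92 MHz.
10.92 MHz ≤ fs/2 = 16.4 MHz, appears at 10.92 MHz.
45.78 MHz mod fs = 12.98 MHz.
12.98 MHz ≤ fs/2 = 16.4 MHz, appears at 12.98 MHz.
21.88 MHz > fs/2 = 16.4 MHz, folds to fs − 21.88 MHz = 10.92 MHz.
21.88 MHz and 43.72 MHz both map to 10.92 MHz.

10.92 MHz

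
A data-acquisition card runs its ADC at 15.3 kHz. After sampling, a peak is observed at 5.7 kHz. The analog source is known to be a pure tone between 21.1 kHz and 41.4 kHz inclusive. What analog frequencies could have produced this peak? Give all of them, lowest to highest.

Frequencies that alias to 5.7 kHz are k·fs ± 5.7 kHz for integer k ≥ 0.
k=0: 5.7 kHz.
k=1: 9.6 kHz, 21 kHz.
k=2: 24.9 kHz, 36.3 kHz.
k=3: 40.2 kHz, 51.6 kHz.
k=4: 55.5 kHz, 66.9 kHz.
Within [21.1 kHz, 41.4 kHz]: 24.9 kHz, 36.3 kHz, 40.2 kHz.

24.9 kHz, 36.3 kHz, 40.2 kHz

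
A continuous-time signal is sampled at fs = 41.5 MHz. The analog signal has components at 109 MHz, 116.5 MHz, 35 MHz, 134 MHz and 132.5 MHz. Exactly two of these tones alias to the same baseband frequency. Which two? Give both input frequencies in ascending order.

116.5 MHz, 132.5 MHz

fs/2 = 20.75 MHz.
109 MHz mod fs = 26 MHz.
26 MHz > fs/2 = 20.75 MHz, folds to fs − 26 MHz = 15.5 MHz.
116.5 MHz mod fs = 33.5 MHz.
33.5 MHz > fs/2 = 20.75 MHz, folds to fs − 33.5 MHz = 8 MHz.
35 MHz > fs/2 = 20.75 MHz, folds to fs − 35 MHz = 6.5 MHz.
134 MHz mod fs = 9.5 MHz.
9.5 MHz ≤ fs/2 = 20.75 MHz, appears at 9.5 MHz.
132.5 MHz mod fs = 8 MHz.
8 MHz ≤ fs/2 = 20.75 MHz, appears at 8 MHz.
116.5 MHz and 132.5 MHz both map to 8 MHz.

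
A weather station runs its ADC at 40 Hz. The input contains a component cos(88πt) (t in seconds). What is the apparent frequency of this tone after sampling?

ω = 88π rad/s → f = ω/(2π) = 44 Hz.
44 Hz mod fs = 4 Hz.
4 Hz ≤ fs/2 = 20 Hz, appears at 4 Hz.

4 Hz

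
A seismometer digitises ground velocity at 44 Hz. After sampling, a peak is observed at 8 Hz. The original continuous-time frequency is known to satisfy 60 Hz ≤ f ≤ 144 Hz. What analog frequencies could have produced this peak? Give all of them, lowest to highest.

80 Hz, 96 Hz, 124 Hz, 140 Hz

Frequencies that alias to 8 Hz are k·fs ± 8 Hz for integer k ≥ 0.
k=0: 8 Hz.
k=1: 36 Hz, 52 Hz.
k=2: 80 Hz, 96 Hz.
k=3: 124 Hz, 140 Hz.
k=4: 168 Hz, 184 Hz.
Within [60 Hz, 144 Hz]: 80 Hz, 96 Hz, 124 Hz, 140 Hz.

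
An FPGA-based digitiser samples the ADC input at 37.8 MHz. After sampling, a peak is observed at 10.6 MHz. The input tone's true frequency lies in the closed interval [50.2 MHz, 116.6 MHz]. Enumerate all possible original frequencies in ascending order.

65 MHz, 86.2 MHz, 102.8 MHz

Frequencies that alias to 10.6 MHz are k·fs ± 10.6 MHz for integer k ≥ 0.
k=0: 10.6 MHz.
k=1: 27.2 MHz, 48.4 MHz.
k=2: 65 MHz, 86.2 MHz.
k=3: 102.8 MHz, 124 MHz.
k=4: 140.6 MHz, 161.8 MHz.
Within [50.2 MHz, 116.6 MHz]: 65 MHz, 86.2 MHz, 102.8 MHz.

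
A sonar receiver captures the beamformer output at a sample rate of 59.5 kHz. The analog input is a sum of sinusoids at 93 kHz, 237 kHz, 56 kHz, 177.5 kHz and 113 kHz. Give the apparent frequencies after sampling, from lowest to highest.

fs/2 = 29.75 kHz.
93 kHz mod fs = 33.5 kHz.
33.5 kHz > fs/2 = 29.75 kHz, folds to fs − 33.5 kHz = 26 kHz.
237 kHz mod fs = 58.5 kHz.
58.5 kHz > fs/2 = 29.75 kHz, folds to fs − 58.5 kHz = 1 kHz.
56 kHz > fs/2 = 29.75 kHz, folds to fs − 56 kHz = 3.5 kHz.
177.5 kHz mod fs = 58.5 kHz.
58.5 kHz > fs/2 = 29.75 kHz, folds to fs − 58.5 kHz = 1 kHz.
113 kHz mod fs = 53.5 kHz.
53.5 kHz > fs/2 = 29.75 kHz, folds to fs − 53.5 kHz = 6 kHz.
Distinct values: {1 kHz, 3.5 kHz, 6 kHz, 26 kHz}.

1 kHz, 3.5 kHz, 6 kHz, 26 kHz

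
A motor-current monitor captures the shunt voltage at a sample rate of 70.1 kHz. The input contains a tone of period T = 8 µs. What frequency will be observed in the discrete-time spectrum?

T = 8 µs → f = 1/T = 125 kHz.
125 kHz mod fs = 54.9 kHz.
54.9 kHz > fs/2 = 35.05 kHz, folds to fs − 54.9 kHz = 15.2 kHz.

15.2 kHz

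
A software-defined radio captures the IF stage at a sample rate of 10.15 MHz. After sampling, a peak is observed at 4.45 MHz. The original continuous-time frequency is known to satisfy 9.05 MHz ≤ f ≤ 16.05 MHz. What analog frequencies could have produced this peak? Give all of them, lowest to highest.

Frequencies that alias to 4.45 MHz are k·fs ± 4.45 MHz for integer k ≥ 0.
k=0: 4.45 MHz.
k=1: 5.7 MHz, 14.6 MHz.
k=2: 15.85 MHz, 24.75 MHz.
k=3: 26 MHz, 34.9 MHz.
Within [9.05 MHz, 16.05 MHz]: 14.6 MHz, 15.85 MHz.

14.6 MHz, 15.85 MHz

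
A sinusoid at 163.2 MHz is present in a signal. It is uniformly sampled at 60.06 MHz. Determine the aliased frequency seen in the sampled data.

163.2 MHz mod fs = 43.08 MHz.
43.08 MHz > fs/2 = 30.03 MHz, folds to fs − 43.08 MHz = 16.98 MHz.

16.98 MHz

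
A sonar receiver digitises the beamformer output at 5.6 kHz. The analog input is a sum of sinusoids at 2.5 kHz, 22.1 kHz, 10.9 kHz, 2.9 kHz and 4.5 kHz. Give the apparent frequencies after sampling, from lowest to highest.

0.3 kHz, 1.1 kHz, 2.5 kHz, 2.7 kHz

fs/2 = 2.8 kHz.
2.5 kHz ≤ fs/2 = 2.8 kHz, passes unchanged.
22.1 kHz mod fs = 5.3 kHz.
5.3 kHz > fs/2 = 2.8 kHz, folds to fs − 5.3 kHz = 0.3 kHz.
10.9 kHz mod fs = 5.3 kHz.
5.3 kHz > fs/2 = 2.8 kHz, folds to fs − 5.3 kHz = 0.3 kHz.
2.9 kHz > fs/2 = 2.8 kHz, folds to fs − 2.9 kHz = 2.7 kHz.
4.5 kHz > fs/2 = 2.8 kHz, folds to fs − 4.5 kHz = 1.1 kHz.
Distinct values: {0.3 kHz, 1.1 kHz, 2.5 kHz, 2.7 kHz}.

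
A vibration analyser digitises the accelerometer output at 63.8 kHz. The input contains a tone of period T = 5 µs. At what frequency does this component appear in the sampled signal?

8.6 kHz

T = 5 µs → f = 1/T = 200 kHz.
200 kHz mod fs = 8.6 kHz.
8.6 kHz ≤ fs/2 = 31.9 kHz, appears at 8.6 kHz.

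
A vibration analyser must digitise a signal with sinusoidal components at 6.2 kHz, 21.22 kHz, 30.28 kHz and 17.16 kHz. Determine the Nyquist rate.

60.56 kHz

Highest-frequency component: 30.28 kHz.
Nyquist rate = 2 × 30.28 kHz = 60.56 kHz.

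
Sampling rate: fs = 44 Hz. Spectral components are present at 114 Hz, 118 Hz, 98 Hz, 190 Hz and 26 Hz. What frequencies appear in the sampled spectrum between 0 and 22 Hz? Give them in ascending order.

fs/2 = 22 Hz.
114 Hz mod fs = 26 Hz.
26 Hz > fs/2 = 22 Hz, folds to fs − 26 Hz = 18 Hz.
118 Hz mod fs = 30 Hz.
30 Hz > fs/2 = 22 Hz, folds to fs − 30 Hz = 14 Hz.
98 Hz mod fs = 10 Hz.
10 Hz ≤ fs/2 = 22 Hz, appears at 10 Hz.
190 Hz mod fs = 14 Hz.
14 Hz ≤ fs/2 = 22 Hz, appears at 14 Hz.
26 Hz > fs/2 = 22 Hz, folds to fs − 26 Hz = 18 Hz.
Distinct values: {10 Hz, 14 Hz, 18 Hz}.

10 Hz, 14 Hz, 18 Hz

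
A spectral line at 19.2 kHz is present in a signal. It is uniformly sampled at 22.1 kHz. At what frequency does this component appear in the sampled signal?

19.2 kHz > fs/2 = 11.05 kHz, folds to fs − 19.2 kHz = 2.9 kHz.

2.9 kHz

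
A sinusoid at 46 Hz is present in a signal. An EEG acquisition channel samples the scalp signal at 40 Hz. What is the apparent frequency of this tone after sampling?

6 Hz

46 Hz mod fs = 6 Hz.
6 Hz ≤ fs/2 = 20 Hz, appears at 6 Hz.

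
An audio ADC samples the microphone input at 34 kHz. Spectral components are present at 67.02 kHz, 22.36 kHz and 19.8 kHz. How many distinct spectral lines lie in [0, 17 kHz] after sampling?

fs/2 = 17 kHz.
67.02 kHz mod fs = 33.02 kHz.
33.02 kHz > fs/2 = 17 kHz, folds to fs − 33.02 kHz = 0.98 kHz.
22.36 kHz > fs/2 = 17 kHz, folds to fs − 22.36 kHz = 11.64 kHz.
19.8 kHz > fs/2 = 17 kHz, folds to fs − 19.8 kHz = 14.2 kHz.
Distinct values: {0.98 kHz, 11.64 kHz, 14.2 kHz} → 3.

3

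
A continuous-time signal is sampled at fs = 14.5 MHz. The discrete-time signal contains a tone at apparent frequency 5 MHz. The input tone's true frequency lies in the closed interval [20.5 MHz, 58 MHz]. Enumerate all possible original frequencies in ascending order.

Frequencies that alias to 5 MHz are k·fs ± 5 MHz for integer k ≥ 0.
k=0: 5 MHz.
k=1: 9.5 MHz, 19.5 MHz.
k=2: 24 MHz, 34 MHz.
k=3: 38.5 MHz, 48.5 MHz.
k=4: 53 MHz, 63 MHz.
k=5: 67.5 MHz, 77.5 MHz.
Within [20.5 MHz, 58 MHz]: 24 MHz, 34 MHz, 38.5 MHz, 48.5 MHz, 53 MHz.

24 MHz, 34 MHz, 38.5 MHz, 48.5 MHz, 53 MHz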